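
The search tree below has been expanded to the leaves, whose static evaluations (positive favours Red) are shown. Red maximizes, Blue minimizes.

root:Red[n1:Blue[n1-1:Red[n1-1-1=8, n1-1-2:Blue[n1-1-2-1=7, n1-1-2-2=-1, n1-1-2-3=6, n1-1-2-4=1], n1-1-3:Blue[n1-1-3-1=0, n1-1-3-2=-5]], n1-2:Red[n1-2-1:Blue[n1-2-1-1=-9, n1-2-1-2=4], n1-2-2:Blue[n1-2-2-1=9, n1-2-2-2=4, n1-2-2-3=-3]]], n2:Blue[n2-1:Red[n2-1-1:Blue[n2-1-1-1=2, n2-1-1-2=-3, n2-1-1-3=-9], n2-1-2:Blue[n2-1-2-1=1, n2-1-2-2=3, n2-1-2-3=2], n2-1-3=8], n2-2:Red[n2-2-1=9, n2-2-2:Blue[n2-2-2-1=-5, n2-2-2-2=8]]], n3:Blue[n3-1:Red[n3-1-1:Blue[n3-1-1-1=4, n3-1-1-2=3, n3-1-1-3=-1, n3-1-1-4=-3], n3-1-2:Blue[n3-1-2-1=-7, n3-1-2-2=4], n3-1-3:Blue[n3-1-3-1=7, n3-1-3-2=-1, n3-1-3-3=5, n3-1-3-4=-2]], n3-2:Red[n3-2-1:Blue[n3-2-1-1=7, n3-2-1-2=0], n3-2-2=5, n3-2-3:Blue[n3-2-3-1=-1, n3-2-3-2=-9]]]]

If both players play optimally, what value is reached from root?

8

n1-1-2 (Blue): min(7, -1, 6, 1) = -1
n1-1-3 (Blue): min(0, -5) = -5
n1-1 (Red): max(8, -1, -5) = 8
n1-2-1 (Blue): min(-9, 4) = -9
n1-2-2 (Blue): min(9, 4, -3) = -3
n1-2 (Red): max(-9, -3) = -3
n1 (Blue): min(8, -3) = -3
n2-1-1 (Blue): min(2, -3, -9) = -9
n2-1-2 (Blue): min(1, 3, 2) = 1
n2-1 (Red): max(-9, 1, 8) = 8
n2-2-2 (Blue): min(-5, 8) = -5
n2-2 (Red): max(9, -5) = 9
n2 (Blue): min(8, 9) = 8
n3-1-1 (Blue): min(4, 3, -1, -3) = -3
n3-1-2 (Blue): min(-7, 4) = -7
n3-1-3 (Blue): min(7, -1, 5, -2) = -2
n3-1 (Red): max(-3, -7, -2) = -2
n3-2-1 (Blue): min(7, 0) = 0
n3-2-3 (Blue): min(-1, -9) = -9
n3-2 (Red): max(0, 5, -9) = 5
n3 (Blue): min(-2, 5) = -2
root (Red): max(-3, 8, -2) = 8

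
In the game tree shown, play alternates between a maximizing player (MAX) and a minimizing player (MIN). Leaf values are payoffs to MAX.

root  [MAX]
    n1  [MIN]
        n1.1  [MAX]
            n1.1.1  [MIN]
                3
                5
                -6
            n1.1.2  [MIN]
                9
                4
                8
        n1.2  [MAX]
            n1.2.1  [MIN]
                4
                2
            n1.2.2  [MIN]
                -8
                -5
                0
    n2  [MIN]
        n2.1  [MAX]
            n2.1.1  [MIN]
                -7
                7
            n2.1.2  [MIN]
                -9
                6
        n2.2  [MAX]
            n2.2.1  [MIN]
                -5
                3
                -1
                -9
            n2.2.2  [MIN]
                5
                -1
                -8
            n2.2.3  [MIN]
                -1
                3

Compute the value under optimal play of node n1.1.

4

n1.1.1 (MIN): min(3, 5, -6) = -6
n1.1.2 (MIN): min(9, 4, 8) = 4
n1.1 (MAX): max(-6, 4) = 4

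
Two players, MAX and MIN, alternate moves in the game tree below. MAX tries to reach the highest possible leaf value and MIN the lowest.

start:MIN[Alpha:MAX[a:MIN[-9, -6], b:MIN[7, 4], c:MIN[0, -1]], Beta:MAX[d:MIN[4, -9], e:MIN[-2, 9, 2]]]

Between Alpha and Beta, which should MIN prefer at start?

a (MIN): min(-9, -6) = -9
b (MIN): min(7, 4) = 4
c (MIN): min(0, -1) = -1
Alpha (MAX): max(-9, 4, -1) = 4
d (MIN): min(4, -9) = -9
e (MIN): min(-2, 9, 2) = -2
Beta (MAX): max(-9, -2) = -2
MIN prefers the lower value; Alpha=4, Beta=-2. Beta is better since -2 < 4.

Beta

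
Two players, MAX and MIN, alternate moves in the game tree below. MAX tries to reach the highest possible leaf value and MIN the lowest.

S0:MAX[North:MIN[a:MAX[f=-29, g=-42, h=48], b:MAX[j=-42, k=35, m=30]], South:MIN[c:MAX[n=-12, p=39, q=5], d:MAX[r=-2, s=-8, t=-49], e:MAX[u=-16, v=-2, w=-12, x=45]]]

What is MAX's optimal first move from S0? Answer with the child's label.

North

a (MAX): max(-29, -42, 48) = 48
b (MAX): max(-42, 35, 30) = 35
North (MIN): min(48, 35) = 35
c (MAX): max(-12, 39, 5) = 39
d (MAX): max(-2, -8, -49) = -2
e (MAX): max(-16, -2, -12, 45) = 45
South (MIN): min(39, -2, 45) = -2
S0 (MAX): max(35, -2) = 35
MAX at S0 wants the highest of {North=35, South=-2}, so chooses North.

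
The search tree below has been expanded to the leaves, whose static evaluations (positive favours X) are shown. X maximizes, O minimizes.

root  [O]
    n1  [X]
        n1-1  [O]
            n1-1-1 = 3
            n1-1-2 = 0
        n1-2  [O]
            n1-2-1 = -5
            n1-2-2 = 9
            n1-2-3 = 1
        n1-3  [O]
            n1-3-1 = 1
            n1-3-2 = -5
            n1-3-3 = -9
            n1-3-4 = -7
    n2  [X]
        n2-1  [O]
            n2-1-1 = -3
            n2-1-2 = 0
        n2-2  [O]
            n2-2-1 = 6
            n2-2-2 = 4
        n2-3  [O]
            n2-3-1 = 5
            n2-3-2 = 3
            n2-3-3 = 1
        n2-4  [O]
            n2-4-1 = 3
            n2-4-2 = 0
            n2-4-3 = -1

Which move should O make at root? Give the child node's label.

n1-1 (O): min(3, 0) = 0
n1-2 (O): min(-5, 9, 1) = -5
n1-3 (O): min(1, -5, -9, -7) = -9
n1 (X): max(0, -5, -9) = 0
n2-1 (O): min(-3, 0) = -3
n2-2 (O): min(6, 4) = 4
n2-3 (O): min(5, 3, 1) = 1
n2-4 (O): min(3, 0, -1) = -1
n2 (X): max(-3, 4, 1, -1) = 4
root (O): min(0, 4) = 0
O at root wants the lowest of {n1=0, n2=4}, so chooses n1.

n1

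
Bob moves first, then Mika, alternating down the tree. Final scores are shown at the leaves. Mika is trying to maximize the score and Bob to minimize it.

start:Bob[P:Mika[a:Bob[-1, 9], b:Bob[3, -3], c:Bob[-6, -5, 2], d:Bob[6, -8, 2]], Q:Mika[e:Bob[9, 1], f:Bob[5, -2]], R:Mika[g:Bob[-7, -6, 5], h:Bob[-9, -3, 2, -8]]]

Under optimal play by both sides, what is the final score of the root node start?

a (Bob): min(-1, 9) = -1
b (Bob): min(3, -3) = -3
c (Bob): min(-6, -5, 2) = -6
d (Bob): min(6, -8, 2) = -8
P (Mika): max(-1, -3, -6, -8) = -1
e (Bob): min(9, 1) = 1
f (Bob): min(5, -2) = -2
Q (Mika): max(1, -2) = 1
g (Bob): min(-7, -6, 5) = -7
h (Bob): min(-9, -3, 2, -8) = -9
R (Mika): max(-7, -9) = -7
start (Bob): min(-1, 1, -7) = -7

-7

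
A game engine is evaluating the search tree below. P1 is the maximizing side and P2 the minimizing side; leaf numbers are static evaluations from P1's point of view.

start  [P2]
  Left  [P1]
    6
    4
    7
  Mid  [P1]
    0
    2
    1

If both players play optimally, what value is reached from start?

2

Left (P1): max(6, 4, 7) = 7
Mid (P1): max(0, 2, 1) = 2
start (P2): min(7, 2) = 2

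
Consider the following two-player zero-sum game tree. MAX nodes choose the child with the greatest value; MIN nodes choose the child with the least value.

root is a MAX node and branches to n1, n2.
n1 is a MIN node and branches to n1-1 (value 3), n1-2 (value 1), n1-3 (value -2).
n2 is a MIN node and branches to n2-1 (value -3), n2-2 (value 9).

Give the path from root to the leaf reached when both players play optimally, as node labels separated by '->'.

n1 (MIN): min(3, 1, -2) = -2
n2 (MIN): min(-3, 9) = -3
root (MAX): max(-2, -3) = -2
At root, MAX picks n1 (highest: -2).
At n1, MIN picks n1-3 (lowest: -2).
Terminal value -2.

root -> n1 -> n1-3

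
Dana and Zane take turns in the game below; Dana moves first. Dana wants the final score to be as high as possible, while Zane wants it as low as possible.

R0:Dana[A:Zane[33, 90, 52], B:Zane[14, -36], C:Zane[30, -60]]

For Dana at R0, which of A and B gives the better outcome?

A

A (Zane): min(33, 90, 52) = 33
B (Zane): min(14, -36) = -36
Dana prefers the higher value; A=33, B=-36. A is better since 33 > -36.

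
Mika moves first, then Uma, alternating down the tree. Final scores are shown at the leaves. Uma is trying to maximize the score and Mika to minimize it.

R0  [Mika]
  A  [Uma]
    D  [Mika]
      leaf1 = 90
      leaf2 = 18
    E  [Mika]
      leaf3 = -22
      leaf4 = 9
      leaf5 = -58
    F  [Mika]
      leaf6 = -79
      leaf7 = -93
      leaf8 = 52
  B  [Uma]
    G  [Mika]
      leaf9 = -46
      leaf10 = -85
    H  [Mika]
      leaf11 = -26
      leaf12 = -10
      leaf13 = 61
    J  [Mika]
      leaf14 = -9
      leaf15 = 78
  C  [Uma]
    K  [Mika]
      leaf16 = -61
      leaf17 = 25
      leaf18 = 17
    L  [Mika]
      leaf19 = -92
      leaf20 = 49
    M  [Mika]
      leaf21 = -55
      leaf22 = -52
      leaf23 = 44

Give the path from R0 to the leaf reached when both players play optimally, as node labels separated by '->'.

R0 -> C -> M -> leaf21

D (Mika): min(90, 18) = 18
E (Mika): min(-22, 9, -58) = -58
F (Mika): min(-79, -93, 52) = -93
A (Uma): max(18, -58, -93) = 18
G (Mika): min(-46, -85) = -85
H (Mika): min(-26, -10, 61) = -26
J (Mika): min(-9, 78) = -9
B (Uma): max(-85, -26, -9) = -9
K (Mika): min(-61, 25, 17) = -61
L (Mika): min(-92, 49) = -92
M (Mika): min(-55, -52, 44) = -55
C (Uma): max(-61, -92, -55) = -55
R0 (Mika): min(18, -9, -55) = -55
At R0, Mika picks C (lowest: -55).
At C, Uma picks M (highest: -55).
At M, Mika picks leaf21 (lowest: -55).
Terminal value -55.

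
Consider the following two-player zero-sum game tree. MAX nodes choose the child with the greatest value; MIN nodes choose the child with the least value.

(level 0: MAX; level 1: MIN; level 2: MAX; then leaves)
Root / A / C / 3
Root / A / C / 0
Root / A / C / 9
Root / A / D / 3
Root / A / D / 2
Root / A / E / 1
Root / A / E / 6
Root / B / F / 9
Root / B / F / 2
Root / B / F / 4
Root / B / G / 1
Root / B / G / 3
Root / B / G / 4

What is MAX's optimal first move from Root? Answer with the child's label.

C (MAX): max(3, 0, 9) = 9
D (MAX): max(3, 2) = 3
E (MAX): max(1, 6) = 6
A (MIN): min(9, 3, 6) = 3
F (MAX): max(9, 2, 4) = 9
G (MAX): max(1, 3, 4) = 4
B (MIN): min(9, 4) = 4
Root (MAX): max(3, 4) = 4
MAX at Root wants the highest of {A=3, B=4}, so chooses B.

B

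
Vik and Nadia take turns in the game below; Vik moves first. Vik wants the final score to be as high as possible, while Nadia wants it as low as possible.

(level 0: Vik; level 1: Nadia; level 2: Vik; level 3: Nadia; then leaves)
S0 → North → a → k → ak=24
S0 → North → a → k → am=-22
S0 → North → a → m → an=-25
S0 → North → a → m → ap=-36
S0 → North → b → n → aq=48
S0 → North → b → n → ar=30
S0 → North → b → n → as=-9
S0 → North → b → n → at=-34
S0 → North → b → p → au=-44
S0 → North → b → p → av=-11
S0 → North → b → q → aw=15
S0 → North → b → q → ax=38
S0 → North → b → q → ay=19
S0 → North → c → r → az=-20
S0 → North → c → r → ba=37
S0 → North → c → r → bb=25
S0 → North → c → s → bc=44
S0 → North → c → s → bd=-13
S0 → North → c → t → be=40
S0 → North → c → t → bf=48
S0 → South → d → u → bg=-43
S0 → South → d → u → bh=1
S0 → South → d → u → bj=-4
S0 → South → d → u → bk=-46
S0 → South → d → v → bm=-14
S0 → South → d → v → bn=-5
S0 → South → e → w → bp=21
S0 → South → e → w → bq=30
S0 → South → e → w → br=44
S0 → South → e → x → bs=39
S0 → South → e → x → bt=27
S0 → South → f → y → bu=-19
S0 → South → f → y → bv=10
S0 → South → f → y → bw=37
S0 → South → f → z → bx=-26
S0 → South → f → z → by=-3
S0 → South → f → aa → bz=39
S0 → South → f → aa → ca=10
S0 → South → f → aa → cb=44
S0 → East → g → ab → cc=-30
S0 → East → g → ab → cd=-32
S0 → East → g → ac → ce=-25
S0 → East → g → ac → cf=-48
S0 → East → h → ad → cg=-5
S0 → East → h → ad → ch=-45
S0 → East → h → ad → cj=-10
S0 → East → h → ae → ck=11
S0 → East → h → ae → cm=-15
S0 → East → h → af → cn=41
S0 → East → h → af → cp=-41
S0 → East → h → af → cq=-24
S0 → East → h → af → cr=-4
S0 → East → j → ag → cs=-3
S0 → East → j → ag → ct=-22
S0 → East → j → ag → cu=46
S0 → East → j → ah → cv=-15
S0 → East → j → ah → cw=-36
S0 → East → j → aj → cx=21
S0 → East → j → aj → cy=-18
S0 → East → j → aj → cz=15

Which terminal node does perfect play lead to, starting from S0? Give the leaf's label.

k (Nadia): min(24, -22) = -22
m (Nadia): min(-25, -36) = -36
a (Vik): max(-22, -36) = -22
n (Nadia): min(48, 30, -9, -34) = -34
p (Nadia): min(-44, -11) = -44
q (Nadia): min(15, 38, 19) = 15
b (Vik): max(-34, -44, 15) = 15
r (Nadia): min(-20, 37, 25) = -20
s (Nadia): min(44, -13) = -13
t (Nadia): min(40, 48) = 40
c (Vik): max(-20, -13, 40) = 40
North (Nadia): min(-22, 15, 40) = -22
u (Nadia): min(-43, 1, -4, -46) = -46
v (Nadia): min(-14, -5) = -14
d (Vik): max(-46, -14) = -14
w (Nadia): min(21, 30, 44) = 21
x (Nadia): min(39, 27) = 27
e (Vik): max(21, 27) = 27
y (Nadia): min(-19, 10, 37) = -19
z (Nadia): min(-26, -3) = -26
aa (Nadia): min(39, 10, 44) = 10
f (Vik): max(-19, -26, 10) = 10
South (Nadia): min(-14, 27, 10) = -14
ab (Nadia): min(-30, -32) = -32
ac (Nadia): min(-25, -48) = -48
g (Vik): max(-32, -48) = -32
ad (Nadia): min(-5, -45, -10) = -45
ae (Nadia): min(11, -15) = -15
af (Nadia): min(41, -41, -24, -4) = -41
h (Vik): max(-45, -15, -41) = -15
ag (Nadia): min(-3, -22, 46) = -22
ah (Nadia): min(-15, -36) = -36
aj (Nadia): min(21, -18, 15) = -18
j (Vik): max(-22, -36, -18) = -18
East (Nadia): min(-32, -15, -18) = -32
S0 (Vik): max(-22, -14, -32) = -14
At S0, Vik picks South (highest: -14).
At South, Nadia picks d (lowest: -14).
At d, Vik picks v (highest: -14).
At v, Nadia picks bm (lowest: -14).
Terminal value -14.

bm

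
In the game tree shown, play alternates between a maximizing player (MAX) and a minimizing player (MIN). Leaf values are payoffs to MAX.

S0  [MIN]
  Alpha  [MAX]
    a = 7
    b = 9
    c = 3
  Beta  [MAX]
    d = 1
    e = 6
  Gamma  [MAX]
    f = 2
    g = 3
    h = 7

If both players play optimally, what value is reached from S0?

Alpha (MAX): max(7, 9, 3) = 9
Beta (MAX): max(1, 6) = 6
Gamma (MAX): max(2, 3, 7) = 7
S0 (MIN): min(9, 6, 7) = 6

6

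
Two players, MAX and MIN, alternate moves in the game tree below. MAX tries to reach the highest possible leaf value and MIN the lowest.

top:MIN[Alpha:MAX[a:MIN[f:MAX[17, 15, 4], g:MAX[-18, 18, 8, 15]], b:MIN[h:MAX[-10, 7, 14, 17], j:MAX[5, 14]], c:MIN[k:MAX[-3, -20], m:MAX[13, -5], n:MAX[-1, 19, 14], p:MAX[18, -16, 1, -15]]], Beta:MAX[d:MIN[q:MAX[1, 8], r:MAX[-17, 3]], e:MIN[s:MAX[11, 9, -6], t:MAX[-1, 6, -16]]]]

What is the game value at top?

f (MAX): max(17, 15, 4) = 17
g (MAX): max(-18, 18, 8, 15) = 18
a (MIN): min(17, 18) = 17
h (MAX): max(-10, 7, 14, 17) = 17
j (MAX): max(5, 14) = 14
b (MIN): min(17, 14) = 14
k (MAX): max(-3, -20) = -3
m (MAX): max(13, -5) = 13
n (MAX): max(-1, 19, 14) = 19
p (MAX): max(18, -16, 1, -15) = 18
c (MIN): min(-3, 13, 19, 18) = -3
Alpha (MAX): max(17, 14, -3) = 17
q (MAX): max(1, 8) = 8
r (MAX): max(-17, 3) = 3
d (MIN): min(8, 3) = 3
s (MAX): max(11, 9, -6) = 11
t (MAX): max(-1, 6, -16) = 6
e (MIN): min(11, 6) = 6
Beta (MAX): max(3, 6) = 6
top (MIN): min(17, 6) = 6

6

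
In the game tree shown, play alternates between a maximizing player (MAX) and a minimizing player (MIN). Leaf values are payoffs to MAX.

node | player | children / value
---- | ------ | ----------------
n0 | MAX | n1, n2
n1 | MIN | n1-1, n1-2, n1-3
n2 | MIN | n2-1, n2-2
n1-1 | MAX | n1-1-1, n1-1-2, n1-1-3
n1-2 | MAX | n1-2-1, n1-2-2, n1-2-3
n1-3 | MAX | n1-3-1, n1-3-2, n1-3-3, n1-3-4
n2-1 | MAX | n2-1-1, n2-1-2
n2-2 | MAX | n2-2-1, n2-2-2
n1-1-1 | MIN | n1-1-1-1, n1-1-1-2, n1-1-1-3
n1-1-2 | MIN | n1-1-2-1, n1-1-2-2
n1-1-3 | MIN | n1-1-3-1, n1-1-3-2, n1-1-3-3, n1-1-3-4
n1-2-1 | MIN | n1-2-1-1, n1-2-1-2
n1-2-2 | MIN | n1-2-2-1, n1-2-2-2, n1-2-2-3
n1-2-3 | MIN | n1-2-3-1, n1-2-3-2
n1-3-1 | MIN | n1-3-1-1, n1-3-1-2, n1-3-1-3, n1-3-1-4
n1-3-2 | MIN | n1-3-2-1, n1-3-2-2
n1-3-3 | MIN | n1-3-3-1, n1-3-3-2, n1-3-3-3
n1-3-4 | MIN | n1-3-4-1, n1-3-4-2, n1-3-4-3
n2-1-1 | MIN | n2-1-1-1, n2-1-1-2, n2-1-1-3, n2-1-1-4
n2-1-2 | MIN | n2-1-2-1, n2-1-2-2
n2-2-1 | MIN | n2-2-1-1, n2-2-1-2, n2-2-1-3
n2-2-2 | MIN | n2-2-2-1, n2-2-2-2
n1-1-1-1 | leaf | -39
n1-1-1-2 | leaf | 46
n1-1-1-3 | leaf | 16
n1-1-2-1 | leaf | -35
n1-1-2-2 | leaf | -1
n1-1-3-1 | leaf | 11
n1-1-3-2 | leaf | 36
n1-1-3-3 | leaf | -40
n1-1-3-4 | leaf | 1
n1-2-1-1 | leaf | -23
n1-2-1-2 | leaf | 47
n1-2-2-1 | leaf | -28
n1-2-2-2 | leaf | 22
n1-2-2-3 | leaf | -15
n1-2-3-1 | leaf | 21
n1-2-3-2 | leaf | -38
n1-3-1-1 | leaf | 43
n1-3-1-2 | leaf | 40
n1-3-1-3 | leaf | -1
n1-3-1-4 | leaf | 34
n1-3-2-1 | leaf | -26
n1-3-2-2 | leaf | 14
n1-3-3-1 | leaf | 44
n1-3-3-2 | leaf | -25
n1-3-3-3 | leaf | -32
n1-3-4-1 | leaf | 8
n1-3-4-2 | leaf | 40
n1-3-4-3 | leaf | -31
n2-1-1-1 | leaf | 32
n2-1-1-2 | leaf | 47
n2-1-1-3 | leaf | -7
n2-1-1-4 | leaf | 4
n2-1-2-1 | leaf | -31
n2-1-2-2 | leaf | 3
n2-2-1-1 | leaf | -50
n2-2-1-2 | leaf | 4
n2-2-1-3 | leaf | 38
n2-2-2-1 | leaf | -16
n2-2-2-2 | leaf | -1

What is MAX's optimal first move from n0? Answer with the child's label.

n1-1-1 (MIN): min(-39, 46, 16) = -39
n1-1-2 (MIN): min(-35, -1) = -35
n1-1-3 (MIN): min(11, 36, -40, 1) = -40
n1-1 (MAX): max(-39, -35, -40) = -35
n1-2-1 (MIN): min(-23, 47) = -23
n1-2-2 (MIN): min(-28, 22, -15) = -28
n1-2-3 (MIN): min(21, -38) = -38
n1-2 (MAX): max(-23, -28, -38) = -23
n1-3-1 (MIN): min(43, 40, -1, 34) = -1
n1-3-2 (MIN): min(-26, 14) = -26
n1-3-3 (MIN): min(44, -25, -32) = -32
n1-3-4 (MIN): min(8, 40, -31) = -31
n1-3 (MAX): max(-1, -26, -32, -31) = -1
n1 (MIN): min(-35, -23, -1) = -35
n2-1-1 (MIN): min(32, 47, -7, 4) = -7
n2-1-2 (MIN): min(-31, 3) = -31
n2-1 (MAX): max(-7, -31) = -7
n2-2-1 (MIN): min(-50, 4, 38) = -50
n2-2-2 (MIN): min(-16, -1) = -16
n2-2 (MAX): max(-50, -16) = -16
n2 (MIN): min(-7, -16) = -16
n0 (MAX): max(-35, -16) = -16
MAX at n0 wants the highest of {n1=-35, n2=-16}, so chooses n2.

n2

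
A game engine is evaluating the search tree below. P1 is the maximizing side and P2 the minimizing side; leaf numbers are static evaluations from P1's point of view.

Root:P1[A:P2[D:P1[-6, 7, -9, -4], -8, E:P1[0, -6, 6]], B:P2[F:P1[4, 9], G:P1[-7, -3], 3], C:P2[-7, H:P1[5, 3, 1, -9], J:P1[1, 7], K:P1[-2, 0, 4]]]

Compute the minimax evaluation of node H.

5

H (P1): max(5, 3, 1, -9) = 5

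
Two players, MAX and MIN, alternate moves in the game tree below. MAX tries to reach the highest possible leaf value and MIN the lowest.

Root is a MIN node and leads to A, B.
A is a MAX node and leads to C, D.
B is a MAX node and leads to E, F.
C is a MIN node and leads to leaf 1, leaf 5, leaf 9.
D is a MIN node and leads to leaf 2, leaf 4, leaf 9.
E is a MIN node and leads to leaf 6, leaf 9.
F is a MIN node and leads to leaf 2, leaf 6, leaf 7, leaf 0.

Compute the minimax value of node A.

C (MIN): min(1, 5, 9) = 1
D (MIN): min(2, 4, 9) = 2
A (MAX): max(1, 2) = 2

2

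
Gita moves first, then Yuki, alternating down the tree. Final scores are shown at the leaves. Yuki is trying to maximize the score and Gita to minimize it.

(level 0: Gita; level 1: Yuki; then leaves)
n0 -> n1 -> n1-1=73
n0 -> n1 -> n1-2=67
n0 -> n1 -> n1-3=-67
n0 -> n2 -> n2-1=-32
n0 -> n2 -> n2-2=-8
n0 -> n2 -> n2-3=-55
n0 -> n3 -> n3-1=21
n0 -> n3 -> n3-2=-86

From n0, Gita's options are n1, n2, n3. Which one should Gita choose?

n1 (Yuki): max(73, 67, -67) = 73
n2 (Yuki): max(-32, -8, -55) = -8
n3 (Yuki): max(21, -86) = 21
n0 (Gita): min(73, -8, 21) = -8
Gita at n0 wants the lowest of {n1=73, n2=-8, n3=21}, so chooses n2.

n2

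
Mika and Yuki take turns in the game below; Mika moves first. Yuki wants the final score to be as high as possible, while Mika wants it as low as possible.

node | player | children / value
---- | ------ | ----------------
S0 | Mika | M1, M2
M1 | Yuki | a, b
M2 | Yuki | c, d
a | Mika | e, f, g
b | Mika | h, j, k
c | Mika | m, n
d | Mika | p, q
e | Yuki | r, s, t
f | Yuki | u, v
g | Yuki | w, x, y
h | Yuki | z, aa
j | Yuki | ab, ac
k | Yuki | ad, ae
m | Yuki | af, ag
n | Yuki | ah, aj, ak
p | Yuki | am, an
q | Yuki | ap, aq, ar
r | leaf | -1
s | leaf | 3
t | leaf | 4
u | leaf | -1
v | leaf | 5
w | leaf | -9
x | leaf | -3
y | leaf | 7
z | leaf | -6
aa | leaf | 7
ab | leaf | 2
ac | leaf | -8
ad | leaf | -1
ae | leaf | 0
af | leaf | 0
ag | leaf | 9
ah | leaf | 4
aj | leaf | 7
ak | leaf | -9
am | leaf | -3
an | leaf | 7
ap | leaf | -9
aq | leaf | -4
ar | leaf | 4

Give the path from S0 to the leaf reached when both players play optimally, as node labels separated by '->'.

S0 -> M1 -> a -> e -> t

e (Yuki): max(-1, 3, 4) = 4
f (Yuki): max(-1, 5) = 5
g (Yuki): max(-9, -3, 7) = 7
a (Mika): min(4, 5, 7) = 4
h (Yuki): max(-6, 7) = 7
j (Yuki): max(2, -8) = 2
k (Yuki): max(-1, 0) = 0
b (Mika): min(7, 2, 0) = 0
M1 (Yuki): max(4, 0) = 4
m (Yuki): max(0, 9) = 9
n (Yuki): max(4, 7, -9) = 7
c (Mika): min(9, 7) = 7
p (Yuki): max(-3, 7) = 7
q (Yuki): max(-9, -4, 4) = 4
d (Mika): min(7, 4) = 4
M2 (Yuki): max(7, 4) = 7
S0 (Mika): min(4, 7) = 4
At S0, Mika picks M1 (lowest: 4).
At M1, Yuki picks a (highest: 4).
At a, Mika picks e (lowest: 4).
At e, Yuki picks t (highest: 4).
Terminal value 4.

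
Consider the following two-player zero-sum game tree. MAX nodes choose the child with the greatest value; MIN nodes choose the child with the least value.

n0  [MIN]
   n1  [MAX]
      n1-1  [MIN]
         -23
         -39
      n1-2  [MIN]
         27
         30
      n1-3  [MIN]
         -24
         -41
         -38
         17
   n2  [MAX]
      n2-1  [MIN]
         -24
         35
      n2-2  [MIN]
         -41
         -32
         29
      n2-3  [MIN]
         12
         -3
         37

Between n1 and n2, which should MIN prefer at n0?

n1-1 (MIN): min(-23, -39) = -39
n1-2 (MIN): min(27, 30) = 27
n1-3 (MIN): min(-24, -41, -38, 17) = -41
n1 (MAX): max(-39, 27, -41) = 27
n2-1 (MIN): min(-24, 35) = -24
n2-2 (MIN): min(-41, -32, 29) = -41
n2-3 (MIN): min(12, -3, 37) = -3
n2 (MAX): max(-24, -41, -3) = -3
MIN prefers the lower value; n1=27, n2=-3. n2 is better since -3 < 27.

n2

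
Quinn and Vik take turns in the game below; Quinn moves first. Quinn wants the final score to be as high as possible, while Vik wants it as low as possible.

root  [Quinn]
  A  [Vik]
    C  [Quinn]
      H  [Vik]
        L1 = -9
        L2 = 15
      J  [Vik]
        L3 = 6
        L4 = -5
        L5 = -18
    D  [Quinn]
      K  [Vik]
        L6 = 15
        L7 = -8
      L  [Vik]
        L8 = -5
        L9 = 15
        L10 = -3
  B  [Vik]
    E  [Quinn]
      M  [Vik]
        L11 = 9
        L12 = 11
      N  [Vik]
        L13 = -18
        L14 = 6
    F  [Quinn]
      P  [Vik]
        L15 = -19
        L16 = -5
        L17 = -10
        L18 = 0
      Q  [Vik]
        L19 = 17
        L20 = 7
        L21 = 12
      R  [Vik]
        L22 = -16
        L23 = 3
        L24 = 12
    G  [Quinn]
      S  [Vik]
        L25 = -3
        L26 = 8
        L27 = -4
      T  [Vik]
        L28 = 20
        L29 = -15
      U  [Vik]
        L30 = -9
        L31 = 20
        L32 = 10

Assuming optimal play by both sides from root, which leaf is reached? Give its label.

H (Vik): min(-9, 15) = -9
J (Vik): min(6, -5, -18) = -18
C (Quinn): max(-9, -18) = -9
K (Vik): min(15, -8) = -8
L (Vik): min(-5, 15, -3) = -5
D (Quinn): max(-8, -5) = -5
A (Vik): min(-9, -5) = -9
M (Vik): min(9, 11) = 9
N (Vik): min(-18, 6) = -18
E (Quinn): max(9, -18) = 9
P (Vik): min(-19, -5, -10, 0) = -19
Q (Vik): min(17, 7, 12) = 7
R (Vik): min(-16, 3, 12) = -16
F (Quinn): max(-19, 7, -16) = 7
S (Vik): min(-3, 8, -4) = -4
T (Vik): min(20, -15) = -15
U (Vik): min(-9, 20, 10) = -9
G (Quinn): max(-4, -15, -9) = -4
B (Vik): min(9, 7, -4) = -4
root (Quinn): max(-9, -4) = -4
At root, Quinn picks B (highest: -4).
At B, Vik picks G (lowest: -4).
At G, Quinn picks S (highest: -4).
At S, Vik picks L27 (lowest: -4).
Terminal value -4.

L27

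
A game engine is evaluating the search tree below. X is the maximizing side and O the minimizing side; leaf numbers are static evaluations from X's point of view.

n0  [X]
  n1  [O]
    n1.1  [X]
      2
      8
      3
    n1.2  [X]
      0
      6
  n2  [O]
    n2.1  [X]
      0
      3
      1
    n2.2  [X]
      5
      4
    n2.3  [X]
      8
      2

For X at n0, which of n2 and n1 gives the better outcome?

n1

n2.1 (X): max(0, 3, 1) = 3
n2.2 (X): max(5, 4) = 5
n2.3 (X): max(8, 2) = 8
n2 (O): min(3, 5, 8) = 3
n1.1 (X): max(2, 8, 3) = 8
n1.2 (X): max(0, 6) = 6
n1 (O): min(8, 6) = 6
X prefers the higher value; n2=3, n1=6. n1 is better since 6 > 3.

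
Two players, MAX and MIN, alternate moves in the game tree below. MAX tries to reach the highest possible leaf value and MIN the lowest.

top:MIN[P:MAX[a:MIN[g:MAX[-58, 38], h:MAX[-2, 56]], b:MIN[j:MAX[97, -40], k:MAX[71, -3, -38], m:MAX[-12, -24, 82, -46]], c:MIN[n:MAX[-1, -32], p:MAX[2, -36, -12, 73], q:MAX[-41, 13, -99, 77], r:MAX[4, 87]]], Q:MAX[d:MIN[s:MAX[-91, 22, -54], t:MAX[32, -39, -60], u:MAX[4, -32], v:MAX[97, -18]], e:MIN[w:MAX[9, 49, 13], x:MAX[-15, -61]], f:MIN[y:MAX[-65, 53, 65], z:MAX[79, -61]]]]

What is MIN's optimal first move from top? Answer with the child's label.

g (MAX): max(-58, 38) = 38
h (MAX): max(-2, 56) = 56
a (MIN): min(38, 56) = 38
j (MAX): max(97, -40) = 97
k (MAX): max(71, -3, -38) = 71
m (MAX): max(-12, -24, 82, -46) = 82
b (MIN): min(97, 71, 82) = 71
n (MAX): max(-1, -32) = -1
p (MAX): max(2, -36, -12, 73) = 73
q (MAX): max(-41, 13, -99, 77) = 77
r (MAX): max(4, 87) = 87
c (MIN): min(-1, 73, 77, 87) = -1
P (MAX): max(38, 71, -1) = 71
s (MAX): max(-91, 22, -54) = 22
t (MAX): max(32, -39, -60) = 32
u (MAX): max(4, -32) = 4
v (MAX): max(97, -18) = 97
d (MIN): min(22, 32, 4, 97) = 4
w (MAX): max(9, 49, 13) = 49
x (MAX): max(-15, -61) = -15
e (MIN): min(49, -15) = -15
y (MAX): max(-65, 53, 65) = 65
z (MAX): max(79, -61) = 79
f (MIN): min(65, 79) = 65
Q (MAX): max(4, -15, 65) = 65
top (MIN): min(71, 65) = 65
MIN at top wants the lowest of {P=71, Q=65}, so chooses Q.

Q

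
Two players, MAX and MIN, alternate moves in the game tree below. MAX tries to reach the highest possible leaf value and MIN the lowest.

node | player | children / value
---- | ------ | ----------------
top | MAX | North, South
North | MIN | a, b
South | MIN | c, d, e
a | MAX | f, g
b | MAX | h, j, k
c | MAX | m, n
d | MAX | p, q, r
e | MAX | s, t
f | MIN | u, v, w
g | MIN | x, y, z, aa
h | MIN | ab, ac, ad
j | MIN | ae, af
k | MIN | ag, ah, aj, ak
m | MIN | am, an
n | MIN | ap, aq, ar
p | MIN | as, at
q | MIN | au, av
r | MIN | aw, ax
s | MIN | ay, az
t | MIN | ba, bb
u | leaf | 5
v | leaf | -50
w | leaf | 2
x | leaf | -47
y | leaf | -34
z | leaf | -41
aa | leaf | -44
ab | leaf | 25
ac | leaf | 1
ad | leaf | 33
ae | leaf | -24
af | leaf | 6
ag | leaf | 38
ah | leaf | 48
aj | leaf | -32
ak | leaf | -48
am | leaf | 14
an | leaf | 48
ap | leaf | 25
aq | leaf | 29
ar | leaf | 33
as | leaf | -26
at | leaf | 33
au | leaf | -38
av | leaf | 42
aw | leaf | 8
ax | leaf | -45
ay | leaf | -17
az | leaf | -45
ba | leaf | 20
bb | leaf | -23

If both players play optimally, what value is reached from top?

f (MIN): min(5, -50, 2) = -50
g (MIN): min(-47, -34, -41, -44) = -47
a (MAX): max(-50, -47) = -47
h (MIN): min(25, 1, 33) = 1
j (MIN): min(-24, 6) = -24
k (MIN): min(38, 48, -32, -48) = -48
b (MAX): max(1, -24, -48) = 1
North (MIN): min(-47, 1) = -47
m (MIN): min(14, 48) = 14
n (MIN): min(25, 29, 33) = 25
c (MAX): max(14, 25) = 25
p (MIN): min(-26, 33) = -26
q (MIN): min(-38, 42) = -38
r (MIN): min(8, -45) = -45
d (MAX): max(-26, -38, -45) = -26
s (MIN): min(-17, -45) = -45
t (MIN): min(20, -23) = -23
e (MAX): max(-45, -23) = -23
South (MIN): min(25, -26, -23) = -26
top (MAX): max(-47, -26) = -26

-26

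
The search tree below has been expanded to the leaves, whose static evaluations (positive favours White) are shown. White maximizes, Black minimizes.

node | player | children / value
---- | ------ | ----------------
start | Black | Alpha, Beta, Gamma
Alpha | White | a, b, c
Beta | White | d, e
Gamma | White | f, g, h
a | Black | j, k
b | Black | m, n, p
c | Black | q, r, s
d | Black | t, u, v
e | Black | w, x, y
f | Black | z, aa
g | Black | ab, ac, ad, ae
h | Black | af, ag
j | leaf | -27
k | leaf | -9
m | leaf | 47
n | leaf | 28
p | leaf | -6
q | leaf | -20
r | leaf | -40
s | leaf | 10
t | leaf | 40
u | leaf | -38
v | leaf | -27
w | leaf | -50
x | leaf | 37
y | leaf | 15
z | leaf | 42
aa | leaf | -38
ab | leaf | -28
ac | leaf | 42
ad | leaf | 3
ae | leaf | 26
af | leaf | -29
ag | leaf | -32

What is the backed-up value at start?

-38

a (Black): min(-27, -9) = -27
b (Black): min(47, 28, -6) = -6
c (Black): min(-20, -40, 10) = -40
Alpha (White): max(-27, -6, -40) = -6
d (Black): min(40, -38, -27) = -38
e (Black): min(-50, 37, 15) = -50
Beta (White): max(-38, -50) = -38
f (Black): min(42, -38) = -38
g (Black): min(-28, 42, 3, 26) = -28
h (Black): min(-29, -32) = -32
Gamma (White): max(-38, -28, -32) = -28
start (Black): min(-6, -38, -28) = -38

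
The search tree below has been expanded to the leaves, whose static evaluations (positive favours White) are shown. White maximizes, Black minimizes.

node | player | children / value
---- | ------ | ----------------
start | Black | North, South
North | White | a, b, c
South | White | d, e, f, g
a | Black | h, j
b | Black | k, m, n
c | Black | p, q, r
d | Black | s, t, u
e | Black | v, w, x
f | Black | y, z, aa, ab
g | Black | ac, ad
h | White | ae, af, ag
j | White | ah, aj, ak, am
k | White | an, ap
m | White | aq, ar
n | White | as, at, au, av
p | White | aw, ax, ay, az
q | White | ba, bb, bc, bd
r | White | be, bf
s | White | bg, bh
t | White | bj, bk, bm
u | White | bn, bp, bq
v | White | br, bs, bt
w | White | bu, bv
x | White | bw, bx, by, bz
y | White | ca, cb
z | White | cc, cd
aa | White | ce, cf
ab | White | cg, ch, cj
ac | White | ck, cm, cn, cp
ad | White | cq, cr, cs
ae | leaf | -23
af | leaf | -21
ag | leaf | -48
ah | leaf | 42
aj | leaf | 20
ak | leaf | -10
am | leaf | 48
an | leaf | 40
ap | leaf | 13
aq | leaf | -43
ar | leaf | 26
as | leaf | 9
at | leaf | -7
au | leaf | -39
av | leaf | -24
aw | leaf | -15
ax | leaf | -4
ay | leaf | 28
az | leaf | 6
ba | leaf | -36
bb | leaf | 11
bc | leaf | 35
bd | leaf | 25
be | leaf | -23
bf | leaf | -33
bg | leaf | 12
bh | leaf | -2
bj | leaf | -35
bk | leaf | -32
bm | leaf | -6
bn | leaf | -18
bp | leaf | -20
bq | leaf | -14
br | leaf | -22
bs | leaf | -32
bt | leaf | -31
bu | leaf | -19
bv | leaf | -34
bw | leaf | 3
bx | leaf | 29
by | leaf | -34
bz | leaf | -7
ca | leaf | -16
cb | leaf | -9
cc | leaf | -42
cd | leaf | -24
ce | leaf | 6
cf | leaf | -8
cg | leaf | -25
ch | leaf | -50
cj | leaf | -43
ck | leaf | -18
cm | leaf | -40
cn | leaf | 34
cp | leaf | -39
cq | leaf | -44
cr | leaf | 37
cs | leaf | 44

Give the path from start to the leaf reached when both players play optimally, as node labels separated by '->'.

start -> North -> b -> n -> as

h (White): max(-23, -21, -48) = -21
j (White): max(42, 20, -10, 48) = 48
a (Black): min(-21, 48) = -21
k (White): max(40, 13) = 40
m (White): max(-43, 26) = 26
n (White): max(9, -7, -39, -24) = 9
b (Black): min(40, 26, 9) = 9
p (White): max(-15, -4, 28, 6) = 28
q (White): max(-36, 11, 35, 25) = 35
r (White): max(-23, -33) = -23
c (Black): min(28, 35, -23) = -23
North (White): max(-21, 9, -23) = 9
s (White): max(12, -2) = 12
t (White): max(-35, -32, -6) = -6
u (White): max(-18, -20, -14) = -14
d (Black): min(12, -6, -14) = -14
v (White): max(-22, -32, -31) = -22
w (White): max(-19, -34) = -19
x (White): max(3, 29, -34, -7) = 29
e (Black): min(-22, -19, 29) = -22
y (White): max(-16, -9) = -9
z (White): max(-42, -24) = -24
aa (White): max(6, -8) = 6
ab (White): max(-25, -50, -43) = -25
f (Black): min(-9, -24, 6, -25) = -25
ac (White): max(-18, -40, 34, -39) = 34
ad (White): max(-44, 37, 44) = 44
g (Black): min(34, 44) = 34
South (White): max(-14, -22, -25, 34) = 34
start (Black): min(9, 34) = 9
At start, Black picks North (lowest: 9).
At North, White picks b (highest: 9).
At b, Black picks n (lowest: 9).
At n, White picks as (highest: 9).
Terminal value 9.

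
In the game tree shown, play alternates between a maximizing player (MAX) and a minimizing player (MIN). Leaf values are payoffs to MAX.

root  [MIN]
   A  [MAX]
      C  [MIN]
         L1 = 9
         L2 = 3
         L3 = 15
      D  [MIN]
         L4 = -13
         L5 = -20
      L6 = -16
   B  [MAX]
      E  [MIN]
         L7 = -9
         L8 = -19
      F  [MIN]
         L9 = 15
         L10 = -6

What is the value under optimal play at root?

C (MIN): min(9, 3, 15) = 3
D (MIN): min(-13, -20) = -20
A (MAX): max(3, -20, -16) = 3
E (MIN): min(-9, -19) = -19
F (MIN): min(15, -6) = -6
B (MAX): max(-19, -6) = -6
root (MIN): min(3, -6) = -6

-6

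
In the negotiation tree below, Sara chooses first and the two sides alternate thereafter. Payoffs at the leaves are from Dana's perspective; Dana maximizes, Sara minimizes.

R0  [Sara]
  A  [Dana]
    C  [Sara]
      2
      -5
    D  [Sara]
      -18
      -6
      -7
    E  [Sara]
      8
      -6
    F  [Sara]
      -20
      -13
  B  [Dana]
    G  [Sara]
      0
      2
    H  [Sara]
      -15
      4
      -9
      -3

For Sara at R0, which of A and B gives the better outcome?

A

C (Sara): min(2, -5) = -5
D (Sara): min(-18, -6, -7) = -18
E (Sara): min(8, -6) = -6
F (Sara): min(-20, -13) = -20
A (Dana): max(-5, -18, -6, -20) = -5
G (Sara): min(0, 2) = 0
H (Sara): min(-15, 4, -9, -3) = -15
B (Dana): max(0, -15) = 0
Sara prefers the lower value; A=-5, B=0. A is better since -5 < 0.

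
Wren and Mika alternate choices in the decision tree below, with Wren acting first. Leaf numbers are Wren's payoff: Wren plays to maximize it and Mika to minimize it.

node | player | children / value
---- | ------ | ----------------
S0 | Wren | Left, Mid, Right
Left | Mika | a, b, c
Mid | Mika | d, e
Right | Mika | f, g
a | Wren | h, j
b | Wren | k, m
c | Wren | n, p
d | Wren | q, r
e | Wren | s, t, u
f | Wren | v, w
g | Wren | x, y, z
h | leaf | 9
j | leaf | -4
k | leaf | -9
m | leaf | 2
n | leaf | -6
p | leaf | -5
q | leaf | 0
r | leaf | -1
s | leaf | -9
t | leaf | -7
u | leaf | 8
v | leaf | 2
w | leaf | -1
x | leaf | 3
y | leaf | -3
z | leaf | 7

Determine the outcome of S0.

2

a (Wren): max(9, -4) = 9
b (Wren): max(-9, 2) = 2
c (Wren): max(-6, -5) = -5
Left (Mika): min(9, 2, -5) = -5
d (Wren): max(0, -1) = 0
e (Wren): max(-9, -7, 8) = 8
Mid (Mika): min(0, 8) = 0
f (Wren): max(2, -1) = 2
g (Wren): max(3, -3, 7) = 7
Right (Mika): min(2, 7) = 2
S0 (Wren): max(-5, 0, 2) = 2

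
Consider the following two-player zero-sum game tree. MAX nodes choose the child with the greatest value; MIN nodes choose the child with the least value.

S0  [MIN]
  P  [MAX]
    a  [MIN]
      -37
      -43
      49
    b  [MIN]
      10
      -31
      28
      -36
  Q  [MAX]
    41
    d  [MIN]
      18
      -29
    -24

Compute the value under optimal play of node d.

d (MIN): min(18, -29) = -29

-29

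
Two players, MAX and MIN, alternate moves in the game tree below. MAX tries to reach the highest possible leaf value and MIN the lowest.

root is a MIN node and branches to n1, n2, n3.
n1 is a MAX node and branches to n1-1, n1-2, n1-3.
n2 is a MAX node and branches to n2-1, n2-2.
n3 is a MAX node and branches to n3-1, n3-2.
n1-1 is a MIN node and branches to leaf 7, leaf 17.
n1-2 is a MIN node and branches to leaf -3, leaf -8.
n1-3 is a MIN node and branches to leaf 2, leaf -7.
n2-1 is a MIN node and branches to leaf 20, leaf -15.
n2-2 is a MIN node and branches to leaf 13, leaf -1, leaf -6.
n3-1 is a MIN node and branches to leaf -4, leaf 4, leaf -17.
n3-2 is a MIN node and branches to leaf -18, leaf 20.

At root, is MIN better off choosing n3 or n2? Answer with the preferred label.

n3-1 (MIN): min(-4, 4, -17) = -17
n3-2 (MIN): min(-18, 20) = -18
n3 (MAX): max(-17, -18) = -17
n2-1 (MIN): min(20, -15) = -15
n2-2 (MIN): min(13, -1, -6) = -6
n2 (MAX): max(-15, -6) = -6
MIN prefers the lower value; n3=-17, n2=-6. n3 is better since -17 < -6.

n3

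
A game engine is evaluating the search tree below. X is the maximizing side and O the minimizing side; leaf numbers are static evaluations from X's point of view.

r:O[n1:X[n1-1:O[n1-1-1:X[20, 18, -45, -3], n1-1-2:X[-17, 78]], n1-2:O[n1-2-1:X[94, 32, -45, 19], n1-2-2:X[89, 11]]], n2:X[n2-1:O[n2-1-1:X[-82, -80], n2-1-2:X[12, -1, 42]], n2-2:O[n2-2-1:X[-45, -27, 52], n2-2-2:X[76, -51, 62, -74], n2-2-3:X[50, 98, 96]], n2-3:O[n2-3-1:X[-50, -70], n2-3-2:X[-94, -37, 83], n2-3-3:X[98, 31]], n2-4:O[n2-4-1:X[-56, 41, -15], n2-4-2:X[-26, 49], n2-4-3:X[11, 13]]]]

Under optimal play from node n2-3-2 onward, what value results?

n2-3-2 (X): max(-94, -37, 83) = 83

83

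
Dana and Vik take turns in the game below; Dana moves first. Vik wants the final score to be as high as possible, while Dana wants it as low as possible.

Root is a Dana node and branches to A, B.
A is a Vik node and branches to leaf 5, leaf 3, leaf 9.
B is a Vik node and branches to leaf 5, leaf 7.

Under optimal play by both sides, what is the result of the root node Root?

7

A (Vik): max(5, 3, 9) = 9
B (Vik): max(5, 7) = 7
Root (Dana): min(9, 7) = 7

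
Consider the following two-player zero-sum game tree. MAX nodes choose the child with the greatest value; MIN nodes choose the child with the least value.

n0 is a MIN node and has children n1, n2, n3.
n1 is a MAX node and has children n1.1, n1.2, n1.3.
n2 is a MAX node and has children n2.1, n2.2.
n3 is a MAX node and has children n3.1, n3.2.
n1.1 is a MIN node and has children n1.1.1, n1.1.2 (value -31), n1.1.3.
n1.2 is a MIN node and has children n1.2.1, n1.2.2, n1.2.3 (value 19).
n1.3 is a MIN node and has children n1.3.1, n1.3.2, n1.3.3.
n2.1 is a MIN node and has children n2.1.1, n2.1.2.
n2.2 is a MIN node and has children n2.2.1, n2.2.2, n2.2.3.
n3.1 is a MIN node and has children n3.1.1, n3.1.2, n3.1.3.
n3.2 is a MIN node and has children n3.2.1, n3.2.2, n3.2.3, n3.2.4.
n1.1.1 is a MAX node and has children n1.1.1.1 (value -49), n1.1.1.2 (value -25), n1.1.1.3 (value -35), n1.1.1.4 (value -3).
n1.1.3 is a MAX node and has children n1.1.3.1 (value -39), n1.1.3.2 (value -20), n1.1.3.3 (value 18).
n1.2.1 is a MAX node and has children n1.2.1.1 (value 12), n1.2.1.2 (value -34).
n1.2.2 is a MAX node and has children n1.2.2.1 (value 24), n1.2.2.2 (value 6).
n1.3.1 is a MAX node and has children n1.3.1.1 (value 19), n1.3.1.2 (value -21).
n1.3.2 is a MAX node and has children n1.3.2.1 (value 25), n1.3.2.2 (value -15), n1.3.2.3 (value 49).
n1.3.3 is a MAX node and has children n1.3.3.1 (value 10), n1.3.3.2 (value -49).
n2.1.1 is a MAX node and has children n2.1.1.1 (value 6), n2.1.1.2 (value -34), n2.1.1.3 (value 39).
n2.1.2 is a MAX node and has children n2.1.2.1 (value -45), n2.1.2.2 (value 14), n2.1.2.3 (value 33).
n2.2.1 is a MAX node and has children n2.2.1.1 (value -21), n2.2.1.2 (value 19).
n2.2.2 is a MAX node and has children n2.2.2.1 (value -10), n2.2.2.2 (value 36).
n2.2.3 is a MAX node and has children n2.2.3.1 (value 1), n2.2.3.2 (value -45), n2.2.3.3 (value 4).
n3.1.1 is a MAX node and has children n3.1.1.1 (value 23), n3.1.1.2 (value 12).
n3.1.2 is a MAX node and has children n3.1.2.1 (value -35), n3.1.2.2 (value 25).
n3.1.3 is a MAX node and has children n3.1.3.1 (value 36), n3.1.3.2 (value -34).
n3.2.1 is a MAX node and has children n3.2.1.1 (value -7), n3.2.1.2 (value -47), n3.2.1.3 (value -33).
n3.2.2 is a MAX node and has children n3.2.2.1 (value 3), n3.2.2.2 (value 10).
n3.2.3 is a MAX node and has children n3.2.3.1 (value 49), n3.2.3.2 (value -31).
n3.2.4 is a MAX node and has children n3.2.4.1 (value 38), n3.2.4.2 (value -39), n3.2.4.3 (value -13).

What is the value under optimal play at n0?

12

n1.1.1 (MAX): max(-49, -25, -35, -3) = -3
n1.1.3 (MAX): max(-39, -20, 18) = 18
n1.1 (MIN): min(-3, -31, 18) = -31
n1.2.1 (MAX): max(12, -34) = 12
n1.2.2 (MAX): max(24, 6) = 24
n1.2 (MIN): min(12, 24, 19) = 12
n1.3.1 (MAX): max(19, -21) = 19
n1.3.2 (MAX): max(25, -15, 49) = 49
n1.3.3 (MAX): max(10, -49) = 10
n1.3 (MIN): min(19, 49, 10) = 10
n1 (MAX): max(-31, 12, 10) = 12
n2.1.1 (MAX): max(6, -34, 39) = 39
n2.1.2 (MAX): max(-45, 14, 33) = 33
n2.1 (MIN): min(39, 33) = 33
n2.2.1 (MAX): max(-21, 19) = 19
n2.2.2 (MAX): max(-10, 36) = 36
n2.2.3 (MAX): max(1, -45, 4) = 4
n2.2 (MIN): min(19, 36, 4) = 4
n2 (MAX): max(33, 4) = 33
n3.1.1 (MAX): max(23, 12) = 23
n3.1.2 (MAX): max(-35, 25) = 25
n3.1.3 (MAX): max(36, -34) = 36
n3.1 (MIN): min(23, 25, 36) = 23
n3.2.1 (MAX): max(-7, -47, -33) = -7
n3.2.2 (MAX): max(3, 10) = 10
n3.2.3 (MAX): max(49, -31) = 49
n3.2.4 (MAX): max(38, -39, -13) = 38
n3.2 (MIN): min(-7, 10, 49, 38) = -7
n3 (MAX): max(23, -7) = 23
n0 (MIN): min(12, 33, 23) = 12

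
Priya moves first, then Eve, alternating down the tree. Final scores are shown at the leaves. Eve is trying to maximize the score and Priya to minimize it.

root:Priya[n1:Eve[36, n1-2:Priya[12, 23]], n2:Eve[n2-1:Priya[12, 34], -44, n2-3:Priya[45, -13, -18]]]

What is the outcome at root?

12

n1-2 (Priya): min(12, 23) = 12
n1 (Eve): max(36, 12) = 36
n2-1 (Priya): min(12, 34) = 12
n2-3 (Priya): min(45, -13, -18) = -18
n2 (Eve): max(12, -44, -18) = 12
root (Priya): min(36, 12) = 12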